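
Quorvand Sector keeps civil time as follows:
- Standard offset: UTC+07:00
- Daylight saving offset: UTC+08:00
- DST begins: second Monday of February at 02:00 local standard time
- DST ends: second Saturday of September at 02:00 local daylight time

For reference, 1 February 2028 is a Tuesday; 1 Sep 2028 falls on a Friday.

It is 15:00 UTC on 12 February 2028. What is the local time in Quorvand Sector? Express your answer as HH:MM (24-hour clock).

1 February 2028 is a Tuesday, so the first Monday is February 7 and the second is February 14.
1 September 2028 is a Friday, so the first Saturday is September 2 and the second is September 9.
At the standard offset (UTC+07:00), 15:00 UTC + 7h = 22:00 Quorvand Sector standard time.
Daylight saving runs 14 February – 9 September; the standard-time date in Quorvand Sector, 12 February 2028, is outside that window, so Quorvand Sector is on standard time at UTC+07:00.
15:00 UTC + 7h = 22:00 local.

22:00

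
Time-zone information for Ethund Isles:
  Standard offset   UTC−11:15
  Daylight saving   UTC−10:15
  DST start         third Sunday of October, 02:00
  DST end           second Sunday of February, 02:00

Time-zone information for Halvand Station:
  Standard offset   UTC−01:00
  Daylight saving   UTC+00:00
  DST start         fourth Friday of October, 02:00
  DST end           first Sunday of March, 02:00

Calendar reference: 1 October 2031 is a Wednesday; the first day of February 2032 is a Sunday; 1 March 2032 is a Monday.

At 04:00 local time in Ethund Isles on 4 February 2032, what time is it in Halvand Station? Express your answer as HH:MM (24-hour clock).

1 October 2031 is a Wednesday, so the first Sunday is October 5 and the third is October 19.
1 February 2032 is a Sunday, so the first Sunday is February 1 and the second is February 8.
Daylight saving runs 19 October 2031 – 8 February 2032; 4 February 2032 is inside that window, so Ethund Isles is at UTC−10:15.
04:00 Ethund Isles + 10h15m = 14:15 UTC.
1 October 2031 is a Wednesday, so the first Friday is October 3 and the fourth is October 24.
1 March 2032 is a Monday, so the first Sunday is March 7.
At the standard offset (UTC−01:00), 14:15 UTC − 1h = 13:15 Halvand Station standard time.
The standard-time date in Halvand Station, 4 February 2032, falls between 24 October 2031 and 7 March 2032, so daylight saving is in effect and Halvand Station is at UTC+00:00.
14:15 UTC + 0h = 14:15 Halvand Station.

14:15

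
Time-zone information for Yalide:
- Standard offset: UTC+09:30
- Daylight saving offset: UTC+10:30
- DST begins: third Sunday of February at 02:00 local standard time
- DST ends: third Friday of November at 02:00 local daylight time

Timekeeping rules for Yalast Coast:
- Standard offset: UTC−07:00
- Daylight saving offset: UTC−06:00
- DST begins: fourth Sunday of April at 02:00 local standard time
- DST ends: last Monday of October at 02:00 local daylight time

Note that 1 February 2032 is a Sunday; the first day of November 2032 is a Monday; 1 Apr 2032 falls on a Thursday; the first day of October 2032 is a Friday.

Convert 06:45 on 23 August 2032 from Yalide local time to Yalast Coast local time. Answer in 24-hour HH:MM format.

14:15

1 February 2032 is a Sunday, so the first Sunday is February 1 and the third is February 15.
1 November 2032 is a Monday, so the first Friday is November 5 and the third is November 19.
23 August 2032 falls between 15 February and 19 November, so daylight saving is in effect and Yalide is at UTC+10:30.
06:45 Yalide − 10h30m = 20:15 UTC (rolling into the previous day, 22 August 2032).
1 April 2032 is a Thursday, so the first Sunday is April 4 and the fourth is April 25.
1 October 2032 is a Friday, so Mondays fall on 4, 11, 18, 25; the last is October 25.
At the standard offset (UTC−07:00), 20:15 UTC − 7h = 13:15 Yalast Coast standard time.
The standard-time date in Yalast Coast, 22 August 2032, falls between 25 April and 25 October, so daylight saving is in effect and Yalast Coast is at UTC−06:00.
20:15 UTC − 6h = 14:15 Yalast Coast.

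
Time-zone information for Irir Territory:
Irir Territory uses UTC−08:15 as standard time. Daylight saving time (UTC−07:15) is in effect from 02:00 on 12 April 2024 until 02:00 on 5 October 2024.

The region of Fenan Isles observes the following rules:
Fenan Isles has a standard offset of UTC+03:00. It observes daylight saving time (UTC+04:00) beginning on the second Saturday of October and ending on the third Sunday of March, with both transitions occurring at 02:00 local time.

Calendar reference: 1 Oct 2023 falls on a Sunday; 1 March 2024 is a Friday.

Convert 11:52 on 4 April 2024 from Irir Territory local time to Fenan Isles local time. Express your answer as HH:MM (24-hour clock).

23:07

4 April 2024 does not fall between 12 April and 5 October, so daylight saving is not in effect and Irir Territory is at UTC−08:15.
11:52 Irir Territory + 8h15m = 20:07 UTC.
1 October 2023 is a Sunday, so the first Saturday is October 7 and the second is October 14.
1 March 2024 is a Friday, so the first Sunday is March 3 and the third is March 17.
At the standard offset (UTC+03:00), 20:07 UTC + 3h = 23:07 Fenan Isles standard time.
The standard-time date in Fenan Isles, 4 April 2024, is outside the daylight-saving period (14 October 2023 – 17 March 2024), so Fenan Isles is on standard time, UTC+03:00.
20:07 UTC + 3h = 23:07 Fenan Isles.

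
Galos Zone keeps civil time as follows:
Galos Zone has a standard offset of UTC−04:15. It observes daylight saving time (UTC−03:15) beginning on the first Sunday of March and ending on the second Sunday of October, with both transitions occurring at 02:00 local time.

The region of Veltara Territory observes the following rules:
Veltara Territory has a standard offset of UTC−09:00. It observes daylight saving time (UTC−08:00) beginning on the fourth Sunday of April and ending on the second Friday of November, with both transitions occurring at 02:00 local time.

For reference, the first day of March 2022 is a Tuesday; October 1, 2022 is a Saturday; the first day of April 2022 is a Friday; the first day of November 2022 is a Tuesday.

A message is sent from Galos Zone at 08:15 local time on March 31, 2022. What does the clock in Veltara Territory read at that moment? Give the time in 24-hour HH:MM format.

02:30

1 March 2022 is a Tuesday, so the first Sunday is March 6.
1 October 2022 is a Saturday, so the first Sunday is October 2 and the second is October 9.
March 31, 2022 falls between 6 March and 9 October, so daylight saving is in effect and Galos Zone is at UTC−03:15.
08:15 Galos Zone + 3h15m = 11:30 UTC.
1 April 2022 is a Friday, so the first Sunday is April 3 and the fourth is April 24.
1 November 2022 is a Tuesday, so the first Friday is November 4 and the second is November 11.
At the standard offset (UTC−09:00), 11:30 UTC − 9h = 02:30 Veltara Territory standard time.
The standard-time date in Veltara Territory, March 31, 2022, does not fall between 24 April and 11 November, so daylight saving is not in effect and Veltara Territory is at UTC−09:00.
11:30 UTC − 9h = 02:30 Veltara Territory.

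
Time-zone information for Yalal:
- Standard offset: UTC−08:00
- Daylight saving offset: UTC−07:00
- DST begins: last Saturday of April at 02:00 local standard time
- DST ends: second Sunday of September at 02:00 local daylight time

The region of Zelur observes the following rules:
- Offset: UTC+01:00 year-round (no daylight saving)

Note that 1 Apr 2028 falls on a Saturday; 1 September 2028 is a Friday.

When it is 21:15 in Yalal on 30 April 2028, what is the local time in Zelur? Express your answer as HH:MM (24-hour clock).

1 April 2028 is a Saturday, so Saturdays fall on 1, 8, 15, 22, 29; the last is April 29.
1 September 2028 is a Friday, so the first Sunday is September 3 and the second is September 10.
30 April 2028 lies within the daylight-saving period (29 April – 10 September), so Yalal is on daylight time, UTC−07:00.
21:15 Yalal + 7h = 04:15 UTC (rolling into the next day, 1 May 2028).
Zelur has no daylight saving, so its offset is UTC+01:00 year-round.
04:15 UTC + 1h = 05:15 Zelur.

05:15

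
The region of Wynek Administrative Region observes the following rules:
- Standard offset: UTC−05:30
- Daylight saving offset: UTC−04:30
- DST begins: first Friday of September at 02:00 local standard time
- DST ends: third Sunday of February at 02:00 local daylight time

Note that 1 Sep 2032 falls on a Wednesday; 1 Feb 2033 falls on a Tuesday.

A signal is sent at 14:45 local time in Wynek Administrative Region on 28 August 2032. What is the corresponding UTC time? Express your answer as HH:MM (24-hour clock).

1 September 2032 is a Wednesday, so the first Friday is September 3.
1 February 2033 is a Tuesday, so the first Sunday is February 6 and the third is February 20.
Daylight saving runs 3 September 2032 – 20 February 2033; 28 August 2032 is outside that window, so Wynek Administrative Region is on standard time at UTC−05:30.
14:45 local + 5h30m = 20:15 UTC.

20:15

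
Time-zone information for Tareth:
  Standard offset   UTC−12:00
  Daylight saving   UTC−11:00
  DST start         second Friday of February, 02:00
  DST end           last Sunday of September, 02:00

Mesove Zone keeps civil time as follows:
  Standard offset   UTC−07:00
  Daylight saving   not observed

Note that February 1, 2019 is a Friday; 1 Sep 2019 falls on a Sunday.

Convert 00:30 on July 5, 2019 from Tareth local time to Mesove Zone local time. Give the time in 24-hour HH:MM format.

1 February 2019 is a Friday, so the first Friday is February 1 and the second is February 8.
1 September 2019 is a Sunday, so Sundays fall on 1, 8, 15, 22, 29; the last is September 29.
July 5, 2019 falls between 8 February and 29 September, so daylight saving is in effect and Tareth is at UTC−11:00.
00:30 Tareth + 11h = 11:30 UTC.
Mesove Zone has no daylight saving, so its offset is UTC−07:00 year-round.
11:30 UTC − 7h = 04:30 Mesove Zone.

04:30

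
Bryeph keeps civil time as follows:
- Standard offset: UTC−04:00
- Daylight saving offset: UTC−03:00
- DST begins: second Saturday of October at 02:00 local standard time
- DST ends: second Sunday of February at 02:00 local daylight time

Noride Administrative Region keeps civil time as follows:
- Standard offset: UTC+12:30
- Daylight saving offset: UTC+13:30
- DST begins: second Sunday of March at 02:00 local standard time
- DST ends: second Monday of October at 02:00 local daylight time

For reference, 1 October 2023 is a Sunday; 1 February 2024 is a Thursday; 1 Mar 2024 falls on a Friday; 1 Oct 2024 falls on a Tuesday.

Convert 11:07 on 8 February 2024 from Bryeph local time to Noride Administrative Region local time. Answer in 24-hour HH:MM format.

1 October 2023 is a Sunday, so the first Saturday is October 7 and the second is October 14.
1 February 2024 is a Thursday, so the first Sunday is February 4 and the second is February 11.
Daylight saving runs 14 October 2023 – 11 February 2024; 8 February 2024 is inside that window, so Bryeph is at UTC−03:00.
11:07 Bryeph + 3h = 14:07 UTC.
1 March 2024 is a Friday, so the first Sunday is March 3 and the second is March 10.
1 October 2024 is a Tuesday, so the first Monday is October 7 and the second is October 14.
At the standard offset (UTC+12:30), 14:07 UTC + 12h30m = 02:37 Noride Administrative Region standard time (rolling into the next day, 9 February 2024).
The standard-time date in Noride Administrative Region, 9 February 2024, is outside the daylight-saving period (10 March – 14 October), so Noride Administrative Region is on standard time, UTC+12:30.
14:07 UTC + 12h30m = 02:37 Noride Administrative Region (rolling into the next day, 9 February 2024).

02:37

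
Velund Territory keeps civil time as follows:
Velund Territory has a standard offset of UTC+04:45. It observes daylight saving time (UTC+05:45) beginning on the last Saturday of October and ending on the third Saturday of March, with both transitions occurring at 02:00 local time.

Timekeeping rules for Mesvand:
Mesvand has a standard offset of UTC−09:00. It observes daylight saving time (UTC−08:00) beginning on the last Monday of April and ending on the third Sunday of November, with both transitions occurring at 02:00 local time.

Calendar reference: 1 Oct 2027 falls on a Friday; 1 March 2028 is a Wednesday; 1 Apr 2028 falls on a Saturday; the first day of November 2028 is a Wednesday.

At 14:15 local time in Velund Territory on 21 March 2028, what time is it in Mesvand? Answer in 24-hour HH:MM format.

00:30

1 October 2027 is a Friday, so Saturdays fall on 2, 9, 16, 23, 30; the last is October 30.
1 March 2028 is a Wednesday, so the first Saturday is March 4 and the third is March 18.
Daylight saving runs 30 October 2027 – 18 March 2028; 21 March 2028 is outside that window, so Velund Territory is on standard time at UTC+04:45.
14:15 Velund Territory − 4h45m = 09:30 UTC.
1 April 2028 is a Saturday, so Mondays fall on 3, 10, 17, 24; the last is April 24.
1 November 2028 is a Wednesday, so the first Sunday is November 5 and the third is November 19.
At the standard offset (UTC−09:00), 09:30 UTC − 9h = 00:30 Mesvand standard time.
The standard-time date in Mesvand, 21 March 2028, is outside the daylight-saving period (24 April – 19 November), so Mesvand is on standard time, UTC−09:00.
09:30 UTC − 9h = 00:30 Mesvand.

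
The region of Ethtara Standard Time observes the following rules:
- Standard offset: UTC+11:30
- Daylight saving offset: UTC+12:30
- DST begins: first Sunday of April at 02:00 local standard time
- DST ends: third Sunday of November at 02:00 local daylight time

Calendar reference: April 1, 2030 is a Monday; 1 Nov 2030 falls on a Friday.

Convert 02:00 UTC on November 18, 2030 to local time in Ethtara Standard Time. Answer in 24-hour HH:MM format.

1 April 2030 is a Monday, so the first Sunday is April 7.
1 November 2030 is a Friday, so the first Sunday is November 3 and the third is November 17.
At the standard offset (UTC+11:30), 02:00 UTC + 11h30m = 13:30 Ethtara Standard Time standard time.
The standard-time date in Ethtara Standard Time, November 18, 2030, does not fall between 7 April and 17 November, so daylight saving is not in effect and Ethtara Standard Time is at UTC+11:30.
02:00 UTC + 11h30m = 13:30 local.

13:30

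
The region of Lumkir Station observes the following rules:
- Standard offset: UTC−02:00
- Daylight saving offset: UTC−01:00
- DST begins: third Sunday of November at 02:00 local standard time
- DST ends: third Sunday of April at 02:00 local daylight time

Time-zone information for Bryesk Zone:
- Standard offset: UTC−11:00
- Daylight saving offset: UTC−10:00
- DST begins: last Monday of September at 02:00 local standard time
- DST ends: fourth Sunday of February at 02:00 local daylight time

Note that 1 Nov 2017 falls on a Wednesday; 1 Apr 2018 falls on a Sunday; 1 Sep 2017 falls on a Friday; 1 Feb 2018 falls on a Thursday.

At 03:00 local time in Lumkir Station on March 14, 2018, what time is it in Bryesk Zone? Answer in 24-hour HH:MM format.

17:00

1 November 2017 is a Wednesday, so the first Sunday is November 5 and the third is November 19.
1 April 2018 is a Sunday, so the first Sunday is April 1 and the third is April 15.
March 14, 2018 lies within the daylight-saving period (19 November 2017 – 15 April 2018), so Lumkir Station is on daylight time, UTC−01:00.
03:00 Lumkir Station + 1h = 04:00 UTC.
1 September 2017 is a Friday, so Mondays fall on 4, 11, 18, 25; the last is September 25.
1 February 2018 is a Thursday, so the first Sunday is February 4 and the fourth is February 25.
At the standard offset (UTC−11:00), 04:00 UTC − 11h = 17:00 Bryesk Zone standard time (rolling into the previous day, 13 March 2018).
Daylight saving runs 25 September 2017 – 25 February 2018; the standard-time date in Bryesk Zone, March 13, 2018, is outside that window, so Bryesk Zone is on standard time at UTC−11:00.
04:00 UTC − 11h = 17:00 Bryesk Zone (rolling into the previous day, 13 March 2018).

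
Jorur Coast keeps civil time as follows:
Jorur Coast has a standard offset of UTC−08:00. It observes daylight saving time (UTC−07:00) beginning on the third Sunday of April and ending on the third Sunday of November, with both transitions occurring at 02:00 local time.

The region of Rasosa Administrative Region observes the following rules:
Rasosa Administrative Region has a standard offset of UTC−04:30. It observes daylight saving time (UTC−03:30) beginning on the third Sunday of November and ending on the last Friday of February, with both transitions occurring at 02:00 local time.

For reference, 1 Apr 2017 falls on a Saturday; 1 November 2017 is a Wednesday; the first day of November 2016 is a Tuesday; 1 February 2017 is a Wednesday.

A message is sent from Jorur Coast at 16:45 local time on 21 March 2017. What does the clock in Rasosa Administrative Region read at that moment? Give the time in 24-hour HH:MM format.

1 April 2017 is a Saturday, so the first Sunday is April 2 and the third is April 16.
1 November 2017 is a Wednesday, so the first Sunday is November 5 and the third is November 19.
21 March 2017 is outside the daylight-saving period (16 April – 19 November), so Jorur Coast is on standard time, UTC−08:00.
16:45 Jorur Coast + 8h = 00:45 UTC (rolling into the next day, 22 March 2017).
1 November 2016 is a Tuesday, so the first Sunday is November 6 and the third is November 20.
1 February 2017 is a Wednesday, so Fridays fall on 3, 10, 17, 24; the last is February 24.
At the standard offset (UTC−04:30), 00:45 UTC − 4h30m = 20:15 Rasosa Administrative Region standard time (rolling into the previous day, 21 March 2017).
The standard-time date in Rasosa Administrative Region, 21 March 2017, does not fall between 20 November 2016 and 24 February 2017, so daylight saving is not in effect and Rasosa Administrative Region is at UTC−04:30.
00:45 UTC − 4h30m = 20:15 Rasosa Administrative Region (rolling into the previous day, 21 March 2017).

20:15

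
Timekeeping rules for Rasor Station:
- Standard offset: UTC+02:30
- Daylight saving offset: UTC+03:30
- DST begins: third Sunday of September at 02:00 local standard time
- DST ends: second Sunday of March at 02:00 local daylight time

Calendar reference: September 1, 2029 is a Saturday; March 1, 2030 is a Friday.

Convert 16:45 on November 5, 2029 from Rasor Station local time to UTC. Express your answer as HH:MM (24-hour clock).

13:15

1 September 2029 is a Saturday, so the first Sunday is September 2 and the third is September 16.
1 March 2030 is a Friday, so the first Sunday is March 3 and the second is March 10.
November 5, 2029 falls between 16 September 2029 and 10 March 2030, so daylight saving is in effect and Rasor Station is at UTC+03:30.
16:45 local − 3h30m = 13:15 UTC.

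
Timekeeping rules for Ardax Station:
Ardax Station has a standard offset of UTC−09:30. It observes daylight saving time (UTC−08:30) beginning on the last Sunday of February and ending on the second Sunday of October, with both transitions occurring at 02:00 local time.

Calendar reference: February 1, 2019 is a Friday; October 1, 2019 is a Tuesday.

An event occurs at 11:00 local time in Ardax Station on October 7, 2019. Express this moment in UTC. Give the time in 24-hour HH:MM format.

1 February 2019 is a Friday, so Sundays fall on 3, 10, 17, 24; the last is February 24.
1 October 2019 is a Tuesday, so the first Sunday is October 6 and the second is October 13.
October 7, 2019 lies within the daylight-saving period (24 February – 13 October), so Ardax Station is on daylight time, UTC−08:30.
11:00 local + 8h30m = 19:30 UTC.

19:30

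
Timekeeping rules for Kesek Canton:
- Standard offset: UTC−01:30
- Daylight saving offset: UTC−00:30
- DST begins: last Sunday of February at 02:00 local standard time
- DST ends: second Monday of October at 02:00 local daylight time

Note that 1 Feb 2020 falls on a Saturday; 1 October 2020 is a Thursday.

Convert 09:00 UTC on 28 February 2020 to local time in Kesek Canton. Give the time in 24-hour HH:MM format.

1 February 2020 is a Saturday, so Sundays fall on 2, 9, 16, 23; the last is February 23.
1 October 2020 is a Thursday, so the first Monday is October 5 and the second is October 12.
At the standard offset (UTC−01:30), 09:00 UTC − 1h30m = 07:30 Kesek Canton standard time.
Daylight saving runs 23 February – 12 October; the standard-time date in Kesek Canton, 28 February 2020, is inside that window, so Kesek Canton is at UTC−00:30.
09:00 UTC − 0h30m = 08:30 local.

08:30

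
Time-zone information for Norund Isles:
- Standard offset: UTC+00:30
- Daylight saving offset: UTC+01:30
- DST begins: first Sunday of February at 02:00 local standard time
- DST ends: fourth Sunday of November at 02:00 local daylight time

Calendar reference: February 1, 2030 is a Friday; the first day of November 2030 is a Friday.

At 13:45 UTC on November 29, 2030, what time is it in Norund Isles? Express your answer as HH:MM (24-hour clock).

1 February 2030 is a Friday, so the first Sunday is February 3.
1 November 2030 is a Friday, so the first Sunday is November 3 and the fourth is November 24.
At the standard offset (UTC+00:30), 13:45 UTC + 0h30m = 14:15 Norund Isles standard time.
The standard-time date in Norund Isles, November 29, 2030, does not fall between 3 February and 24 November, so daylight saving is not in effect and Norund Isles is at UTC+00:30.
13:45 UTC + 0h30m = 14:15 local.

14:15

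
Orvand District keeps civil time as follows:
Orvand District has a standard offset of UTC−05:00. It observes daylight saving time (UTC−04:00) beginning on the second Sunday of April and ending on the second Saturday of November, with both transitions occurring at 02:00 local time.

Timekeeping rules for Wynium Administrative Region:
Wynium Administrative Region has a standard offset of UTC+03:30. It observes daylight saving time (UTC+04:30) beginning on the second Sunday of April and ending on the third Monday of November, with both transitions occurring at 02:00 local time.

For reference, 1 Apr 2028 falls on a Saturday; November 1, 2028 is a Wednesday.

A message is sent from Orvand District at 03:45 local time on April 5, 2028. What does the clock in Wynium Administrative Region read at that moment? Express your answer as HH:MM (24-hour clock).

12:15

1 April 2028 is a Saturday, so the first Sunday is April 2 and the second is April 9.
1 November 2028 is a Wednesday, so the first Saturday is November 4 and the second is November 11.
Daylight saving runs 9 April – 11 November; April 5, 2028 is outside that window, so Orvand District is on standard time at UTC−05:00.
03:45 Orvand District + 5h = 08:45 UTC.
1 April 2028 is a Saturday, so the first Sunday is April 2 and the second is April 9.
1 November 2028 is a Wednesday, so the first Monday is November 6 and the third is November 20.
At the standard offset (UTC+03:30), 08:45 UTC + 3h30m = 12:15 Wynium Administrative Region standard time.
The standard-time date in Wynium Administrative Region, April 5, 2028, does not fall between 9 April and 20 November, so daylight saving is not in effect and Wynium Administrative Region is at UTC+03:30.
08:45 UTC + 3h30m = 12:15 Wynium Administrative Region.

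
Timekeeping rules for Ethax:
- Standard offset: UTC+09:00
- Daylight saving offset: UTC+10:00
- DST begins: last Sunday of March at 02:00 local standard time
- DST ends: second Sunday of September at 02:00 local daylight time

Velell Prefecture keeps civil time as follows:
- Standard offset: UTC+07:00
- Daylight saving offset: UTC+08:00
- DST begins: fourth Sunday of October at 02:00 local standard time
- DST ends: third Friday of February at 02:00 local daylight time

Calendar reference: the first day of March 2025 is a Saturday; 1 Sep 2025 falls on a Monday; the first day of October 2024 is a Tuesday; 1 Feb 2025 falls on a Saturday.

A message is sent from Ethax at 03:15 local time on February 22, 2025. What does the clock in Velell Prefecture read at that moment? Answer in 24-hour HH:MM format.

1 March 2025 is a Saturday, so Sundays fall on 2, 9, 16, 23, 30; the last is March 30.
1 September 2025 is a Monday, so the first Sunday is September 7 and the second is September 14.
February 22, 2025 is outside the daylight-saving period (30 March – 14 September), so Ethax is on standard time, UTC+09:00.
03:15 Ethax − 9h = 18:15 UTC (rolling into the previous day, 21 February 2025).
1 October 2024 is a Tuesday, so the first Sunday is October 6 and the fourth is October 27.
1 February 2025 is a Saturday, so the first Friday is February 7 and the third is February 21.
At the standard offset (UTC+07:00), 18:15 UTC + 7h = 01:15 Velell Prefecture standard time (rolling into the next day, 22 February 2025).
The standard-time date in Velell Prefecture, February 22, 2025, does not fall between 27 October 2024 and 21 February 2025, so daylight saving is not in effect and Velell Prefecture is at UTC+07:00.
18:15 UTC + 7h = 01:15 Velell Prefecture (rolling into the next day, 22 February 2025).

01:15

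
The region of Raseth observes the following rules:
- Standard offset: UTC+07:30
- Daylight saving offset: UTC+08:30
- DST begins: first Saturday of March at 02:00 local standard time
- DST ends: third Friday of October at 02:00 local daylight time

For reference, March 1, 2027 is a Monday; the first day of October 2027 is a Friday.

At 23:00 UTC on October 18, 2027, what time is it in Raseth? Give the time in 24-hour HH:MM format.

1 March 2027 is a Monday, so the first Saturday is March 6.
1 October 2027 is a Friday, so the first Friday is October 1 and the third is October 15.
At the standard offset (UTC+07:30), 23:00 UTC + 7h30m = 06:30 Raseth standard time (rolling into the next day, 19 October 2027).
The standard-time date in Raseth, October 19, 2027, is outside the daylight-saving period (6 March – 15 October), so Raseth is on standard time, UTC+07:30.
23:00 UTC + 7h30m = 06:30 local (rolling into the next day, 19 October 2027).

06:30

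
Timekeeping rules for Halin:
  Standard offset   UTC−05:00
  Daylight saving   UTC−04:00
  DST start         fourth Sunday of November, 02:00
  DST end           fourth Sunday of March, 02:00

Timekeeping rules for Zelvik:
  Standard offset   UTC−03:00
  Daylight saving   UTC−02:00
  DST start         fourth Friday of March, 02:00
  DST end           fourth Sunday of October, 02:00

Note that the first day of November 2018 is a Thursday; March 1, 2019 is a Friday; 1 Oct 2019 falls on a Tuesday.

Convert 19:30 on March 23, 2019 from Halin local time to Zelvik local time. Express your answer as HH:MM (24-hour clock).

21:30

1 November 2018 is a Thursday, so the first Sunday is November 4 and the fourth is November 25.
1 March 2019 is a Friday, so the first Sunday is March 3 and the fourth is March 24.
March 23, 2019 lies within the daylight-saving period (25 November 2018 – 24 March 2019), so Halin is on daylight time, UTC−04:00.
19:30 Halin + 4h = 23:30 UTC.
1 March 2019 is a Friday, so the first Friday is March 1 and the fourth is March 22.
1 October 2019 is a Tuesday, so the first Sunday is October 6 and the fourth is October 27.
At the standard offset (UTC−03:00), 23:30 UTC − 3h = 20:30 Zelvik standard time.
The standard-time date in Zelvik, March 23, 2019, lies within the daylight-saving period (22 March – 27 October), so Zelvik is on daylight time, UTC−02:00.
23:30 UTC − 2h = 21:30 Zelvik.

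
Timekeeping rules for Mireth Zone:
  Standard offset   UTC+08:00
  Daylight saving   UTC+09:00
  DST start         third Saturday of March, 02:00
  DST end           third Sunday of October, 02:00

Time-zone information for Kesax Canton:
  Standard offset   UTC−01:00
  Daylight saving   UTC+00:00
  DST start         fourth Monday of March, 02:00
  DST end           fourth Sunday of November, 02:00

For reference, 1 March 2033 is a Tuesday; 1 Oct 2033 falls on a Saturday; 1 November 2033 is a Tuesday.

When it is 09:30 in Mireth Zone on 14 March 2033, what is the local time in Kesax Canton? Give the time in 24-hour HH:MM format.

00:30

1 March 2033 is a Tuesday, so the first Saturday is March 5 and the third is March 19.
1 October 2033 is a Saturday, so the first Sunday is October 2 and the third is October 16.
14 March 2033 is outside the daylight-saving period (19 March – 16 October), so Mireth Zone is on standard time, UTC+08:00.
09:30 Mireth Zone − 8h = 01:30 UTC.
1 March 2033 is a Tuesday, so the first Monday is March 7 and the fourth is March 28.
1 November 2033 is a Tuesday, so the first Sunday is November 6 and the fourth is November 27.
At the standard offset (UTC−01:00), 01:30 UTC − 1h = 00:30 Kesax Canton standard time.
The standard-time date in Kesax Canton, 14 March 2033, does not fall between 28 March and 27 November, so daylight saving is not in effect and Kesax Canton is at UTC−01:00.
01:30 UTC − 1h = 00:30 Kesax Canton.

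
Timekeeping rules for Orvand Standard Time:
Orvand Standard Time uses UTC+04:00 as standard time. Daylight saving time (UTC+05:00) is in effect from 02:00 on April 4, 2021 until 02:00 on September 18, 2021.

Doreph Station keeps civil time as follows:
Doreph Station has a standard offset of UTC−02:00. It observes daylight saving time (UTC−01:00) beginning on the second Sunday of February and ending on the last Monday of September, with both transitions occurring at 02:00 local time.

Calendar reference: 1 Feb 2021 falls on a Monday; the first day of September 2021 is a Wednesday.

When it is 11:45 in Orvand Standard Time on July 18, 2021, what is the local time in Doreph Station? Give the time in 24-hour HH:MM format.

05:45

July 18, 2021 falls between 4 April and 18 September, so daylight saving is in effect and Orvand Standard Time is at UTC+05:00.
11:45 Orvand Standard Time − 5h = 06:45 UTC.
1 February 2021 is a Monday, so the first Sunday is February 7 and the second is February 14.
1 September 2021 is a Wednesday, so Mondays fall on 6, 13, 20, 27; the last is September 27.
At the standard offset (UTC−02:00), 06:45 UTC − 2h = 04:45 Doreph Station standard time.
The standard-time date in Doreph Station, July 18, 2021, lies within the daylight-saving period (14 February – 27 September), so Doreph Station is on daylight time, UTC−01:00.
06:45 UTC − 1h = 05:45 Doreph Station.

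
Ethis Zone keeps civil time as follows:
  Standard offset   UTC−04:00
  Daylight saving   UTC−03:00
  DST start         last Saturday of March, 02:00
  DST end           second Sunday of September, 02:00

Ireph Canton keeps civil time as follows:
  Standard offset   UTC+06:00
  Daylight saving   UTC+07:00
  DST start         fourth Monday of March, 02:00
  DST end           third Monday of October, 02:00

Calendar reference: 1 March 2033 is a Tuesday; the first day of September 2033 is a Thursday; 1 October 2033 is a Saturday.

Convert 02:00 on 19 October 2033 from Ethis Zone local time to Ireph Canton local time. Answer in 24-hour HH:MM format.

12:00

1 March 2033 is a Tuesday, so Saturdays fall on 5, 12, 19, 26; the last is March 26.
1 September 2033 is a Thursday, so the first Sunday is September 4 and the second is September 11.
19 October 2033 is outside the daylight-saving period (26 March – 11 September), so Ethis Zone is on standard time, UTC−04:00.
02:00 Ethis Zone + 4h = 06:00 UTC.
1 March 2033 is a Tuesday, so the first Monday is March 7 and the fourth is March 28.
1 October 2033 is a Saturday, so the first Monday is October 3 and the third is October 17.
At the standard offset (UTC+06:00), 06:00 UTC + 6h = 12:00 Ireph Canton standard time.
The standard-time date in Ireph Canton, 19 October 2033, does not fall between 28 March and 17 October, so daylight saving is not in effect and Ireph Canton is at UTC+06:00.
06:00 UTC + 6h = 12:00 Ireph Canton.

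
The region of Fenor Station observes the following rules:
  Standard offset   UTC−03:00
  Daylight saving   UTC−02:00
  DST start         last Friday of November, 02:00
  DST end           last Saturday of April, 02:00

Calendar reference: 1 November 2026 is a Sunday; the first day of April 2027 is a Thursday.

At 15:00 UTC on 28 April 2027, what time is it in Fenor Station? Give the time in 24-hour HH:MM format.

1 November 2026 is a Sunday, so Fridays fall on 6, 13, 20, 27; the last is November 27.
1 April 2027 is a Thursday, so Saturdays fall on 3, 10, 17, 24; the last is April 24.
At the standard offset (UTC−03:00), 15:00 UTC − 3h = 12:00 Fenor Station standard time.
The standard-time date in Fenor Station, 28 April 2027, is outside the daylight-saving period (27 November 2026 – 24 April 2027), so Fenor Station is on standard time, UTC−03:00.
15:00 UTC − 3h = 12:00 local.

12:00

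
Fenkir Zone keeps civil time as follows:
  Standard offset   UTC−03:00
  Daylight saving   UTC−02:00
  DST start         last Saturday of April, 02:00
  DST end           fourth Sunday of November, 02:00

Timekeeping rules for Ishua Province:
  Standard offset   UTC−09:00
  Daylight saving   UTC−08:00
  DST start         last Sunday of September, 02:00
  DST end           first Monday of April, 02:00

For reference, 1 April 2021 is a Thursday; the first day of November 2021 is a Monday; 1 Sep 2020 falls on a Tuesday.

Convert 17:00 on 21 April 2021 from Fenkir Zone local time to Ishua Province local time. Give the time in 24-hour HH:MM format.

11:00

1 April 2021 is a Thursday, so Saturdays fall on 3, 10, 17, 24; the last is April 24.
1 November 2021 is a Monday, so the first Sunday is November 7 and the fourth is November 28.
21 April 2021 does not fall between 24 April and 28 November, so daylight saving is not in effect and Fenkir Zone is at UTC−03:00.
17:00 Fenkir Zone + 3h = 20:00 UTC.
1 September 2020 is a Tuesday, so Sundays fall on 6, 13, 20, 27; the last is September 27.
1 April 2021 is a Thursday, so the first Monday is April 5.
At the standard offset (UTC−09:00), 20:00 UTC − 9h = 11:00 Ishua Province standard time.
The standard-time date in Ishua Province, 21 April 2021, is outside the daylight-saving period (27 September 2020 – 5 April 2021), so Ishua Province is on standard time, UTC−09:00.
20:00 UTC − 9h = 11:00 Ishua Province.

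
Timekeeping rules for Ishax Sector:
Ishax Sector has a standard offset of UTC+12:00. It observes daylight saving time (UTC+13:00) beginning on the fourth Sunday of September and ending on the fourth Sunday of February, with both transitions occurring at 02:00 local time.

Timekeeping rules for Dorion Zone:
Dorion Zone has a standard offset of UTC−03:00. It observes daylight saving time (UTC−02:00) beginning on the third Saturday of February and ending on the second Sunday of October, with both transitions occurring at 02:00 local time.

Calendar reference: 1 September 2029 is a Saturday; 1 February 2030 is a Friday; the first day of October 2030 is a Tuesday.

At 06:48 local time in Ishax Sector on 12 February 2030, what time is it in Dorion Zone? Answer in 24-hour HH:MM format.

1 September 2029 is a Saturday, so the first Sunday is September 2 and the fourth is September 23.
1 February 2030 is a Friday, so the first Sunday is February 3 and the fourth is February 24.
Daylight saving runs 23 September 2029 – 24 February 2030; 12 February 2030 is inside that window, so Ishax Sector is at UTC+13:00.
06:48 Ishax Sector − 13h = 17:48 UTC (rolling into the previous day, 11 February 2030).
1 February 2030 is a Friday, so the first Saturday is February 2 and the third is February 16.
1 October 2030 is a Tuesday, so the first Sunday is October 6 and the second is October 13.
At the standard offset (UTC−03:00), 17:48 UTC − 3h = 14:48 Dorion Zone standard time.
The standard-time date in Dorion Zone, 11 February 2030, is outside the daylight-saving period (16 February – 13 October), so Dorion Zone is on standard time, UTC−03:00.
17:48 UTC − 3h = 14:48 Dorion Zone.

14:48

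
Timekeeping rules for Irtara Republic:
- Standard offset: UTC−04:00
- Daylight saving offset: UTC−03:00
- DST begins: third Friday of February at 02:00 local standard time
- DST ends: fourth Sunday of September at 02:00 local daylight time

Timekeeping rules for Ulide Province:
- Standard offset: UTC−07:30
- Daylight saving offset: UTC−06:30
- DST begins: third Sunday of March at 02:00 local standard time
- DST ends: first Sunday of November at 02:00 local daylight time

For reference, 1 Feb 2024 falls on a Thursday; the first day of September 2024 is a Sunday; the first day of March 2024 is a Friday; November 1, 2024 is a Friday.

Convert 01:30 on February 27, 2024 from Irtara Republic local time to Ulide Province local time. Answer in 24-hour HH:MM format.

1 February 2024 is a Thursday, so the first Friday is February 2 and the third is February 16.
1 September 2024 is a Sunday, so the first Sunday is September 1 and the fourth is September 22.
February 27, 2024 lies within the daylight-saving period (16 February – 22 September), so Irtara Republic is on daylight time, UTC−03:00.
01:30 Irtara Republic + 3h = 04:30 UTC.
1 March 2024 is a Friday, so the first Sunday is March 3 and the third is March 17.
1 November 2024 is a Friday, so the first Sunday is November 3.
At the standard offset (UTC−07:30), 04:30 UTC − 7h30m = 21:00 Ulide Province standard time (rolling into the previous day, 26 February 2024).
The standard-time date in Ulide Province, February 26, 2024, does not fall between 17 March and 3 November, so daylight saving is not in effect and Ulide Province is at UTC−07:30.
04:30 UTC − 7h30m = 21:00 Ulide Province (rolling into the previous day, 26 February 2024).

21:00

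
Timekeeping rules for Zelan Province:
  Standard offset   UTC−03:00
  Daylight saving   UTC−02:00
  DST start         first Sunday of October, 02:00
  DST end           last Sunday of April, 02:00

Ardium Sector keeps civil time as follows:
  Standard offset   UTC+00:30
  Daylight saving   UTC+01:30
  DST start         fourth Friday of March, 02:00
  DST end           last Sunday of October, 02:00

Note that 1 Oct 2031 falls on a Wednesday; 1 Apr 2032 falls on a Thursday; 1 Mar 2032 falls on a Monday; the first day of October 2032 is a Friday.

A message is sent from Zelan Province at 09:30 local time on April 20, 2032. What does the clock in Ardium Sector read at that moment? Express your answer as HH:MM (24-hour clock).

13:00

1 October 2031 is a Wednesday, so the first Sunday is October 5.
1 April 2032 is a Thursday, so Sundays fall on 4, 11, 18, 25; the last is April 25.
April 20, 2032 falls between 5 October 2031 and 25 April 2032, so daylight saving is in effect and Zelan Province is at UTC−02:00.
09:30 Zelan Province + 2h = 11:30 UTC.
1 March 2032 is a Monday, so the first Friday is March 5 and the fourth is March 26.
1 October 2032 is a Friday, so Sundays fall on 3, 10, 17, 24, 31; the last is October 31.
At the standard offset (UTC+00:30), 11:30 UTC + 0h30m = 12:00 Ardium Sector standard time.
The standard-time date in Ardium Sector, April 20, 2032, lies within the daylight-saving period (26 March – 31 October), so Ardium Sector is on daylight time, UTC+01:30.
11:30 UTC + 1h30m = 13:00 Ardium Sector.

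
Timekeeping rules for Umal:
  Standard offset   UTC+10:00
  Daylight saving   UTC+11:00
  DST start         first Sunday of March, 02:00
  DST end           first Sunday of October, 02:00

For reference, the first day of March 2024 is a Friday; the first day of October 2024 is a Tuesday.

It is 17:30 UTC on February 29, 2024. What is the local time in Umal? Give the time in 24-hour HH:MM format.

03:30

1 March 2024 is a Friday, so the first Sunday is March 3.
1 October 2024 is a Tuesday, so the first Sunday is October 6.
At the standard offset (UTC+10:00), 17:30 UTC + 10h = 03:30 Umal standard time (rolling into the next day, 1 March 2024).
The standard-time date in Umal, March 1, 2024, does not fall between 3 March and 6 October, so daylight saving is not in effect and Umal is at UTC+10:00.
17:30 UTC + 10h = 03:30 local (rolling into the next day, 1 March 2024).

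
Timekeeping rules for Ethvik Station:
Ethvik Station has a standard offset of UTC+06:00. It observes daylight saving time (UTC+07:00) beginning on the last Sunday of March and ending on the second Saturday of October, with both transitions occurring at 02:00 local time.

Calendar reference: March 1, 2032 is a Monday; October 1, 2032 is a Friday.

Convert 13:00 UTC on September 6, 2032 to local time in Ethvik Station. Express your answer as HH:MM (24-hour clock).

1 March 2032 is a Monday, so Sundays fall on 7, 14, 21, 28; the last is March 28.
1 October 2032 is a Friday, so the first Saturday is October 2 and the second is October 9.
At the standard offset (UTC+06:00), 13:00 UTC + 6h = 19:00 Ethvik Station standard time.
Daylight saving runs 28 March – 9 October; the standard-time date in Ethvik Station, September 6, 2032, is inside that window, so Ethvik Station is at UTC+07:00.
13:00 UTC + 7h = 20:00 local.

20:00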